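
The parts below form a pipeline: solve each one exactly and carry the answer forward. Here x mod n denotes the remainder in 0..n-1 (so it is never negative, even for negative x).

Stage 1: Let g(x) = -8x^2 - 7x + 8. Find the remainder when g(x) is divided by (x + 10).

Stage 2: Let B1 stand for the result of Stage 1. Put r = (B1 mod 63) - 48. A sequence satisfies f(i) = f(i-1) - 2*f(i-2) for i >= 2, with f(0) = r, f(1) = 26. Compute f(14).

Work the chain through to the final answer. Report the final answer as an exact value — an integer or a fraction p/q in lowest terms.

-2394

Stage 1: remainder = value at the root: -8*(-10)^2 - 7*(-10)^1 + 8 = (-800) + (70) + (8) = -722; answer -722
Stage 2: B1 = -722; r = -14; f(2) = 1*(26) - 2*(-14) = 54; iterating: f(2)=54, f(3)=2, f(4)=-106, f(5)=-110, f(6)=102, f(7)=322, f(8)=118, f(9)=-526, f(10)=-762, f(11)=290, f(12)=1814, f(13)=1234, f(14)=-2394; answer -2394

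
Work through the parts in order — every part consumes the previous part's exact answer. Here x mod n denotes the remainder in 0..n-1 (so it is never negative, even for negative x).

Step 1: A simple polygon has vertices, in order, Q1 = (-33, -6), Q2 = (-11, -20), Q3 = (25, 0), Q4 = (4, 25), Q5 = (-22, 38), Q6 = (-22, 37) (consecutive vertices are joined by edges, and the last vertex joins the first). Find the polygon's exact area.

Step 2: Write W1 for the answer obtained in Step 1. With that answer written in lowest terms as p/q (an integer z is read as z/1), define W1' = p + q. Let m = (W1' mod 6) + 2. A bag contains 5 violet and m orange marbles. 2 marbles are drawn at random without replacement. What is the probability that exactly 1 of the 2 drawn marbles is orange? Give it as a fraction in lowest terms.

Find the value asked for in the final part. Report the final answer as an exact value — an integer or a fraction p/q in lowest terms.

5/9

Step 1: cross terms: (-33*-20 - -11*-6)=594, (-11*0 - 25*-20)=500, (25*25 - 4*0)=625, (4*38 - -22*25)=702, (-22*37 - -22*38)=22, (-22*-6 - -33*37)=1353; twice the area = |3796| = 3796; area = 1898; answer 1898
Step 2: W1 = 1898; threaded value p + q = 1899; m = 5; total draws C(10,2) = 45; favorable C(5,1)*C(5,1) = 25; P = 5/9; answer 5/9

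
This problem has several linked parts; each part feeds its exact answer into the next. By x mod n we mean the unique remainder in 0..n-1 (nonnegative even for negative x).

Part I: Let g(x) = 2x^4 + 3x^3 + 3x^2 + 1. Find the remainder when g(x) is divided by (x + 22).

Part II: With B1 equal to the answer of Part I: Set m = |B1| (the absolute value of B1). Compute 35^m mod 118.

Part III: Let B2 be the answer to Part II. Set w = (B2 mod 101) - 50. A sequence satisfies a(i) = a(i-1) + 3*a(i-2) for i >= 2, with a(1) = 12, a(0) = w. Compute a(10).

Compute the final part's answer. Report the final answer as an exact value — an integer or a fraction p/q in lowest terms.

52008

Part I: remainder = value at the root: 2*(-22)^4 + 3*(-22)^3 + 3*(-22)^2 + 1 = (468512) + (-31944) + (1452) + (1) = 438021; answer 438021
Part II: B1 = 438021; m = 438021; squarings mod 118: 35^1=35, 35^2=45, 35^4=19, 35^8=7, 35^16=49, 35^32=41, 35^64=29, 35^128=15, 35^256=107, 35^512=3, 35^1024=9, 35^2048=81, 35^4096=71, 35^8192=85, 35^16384=27, 35^32768=21, 35^65536=87, 35^131072=17, 35^262144=53; 35^438021 = 35^1 * 35^4 * 35^256 * 35^512 * 35^1024 * 35^2048 * 35^8192 * 35^32768 * 35^131072 * 35^262144 = 75 (mod 118); answer 75
Part III: B2 = 75; w = 25; a(2) = 1*(12) + 3*(25) = 87; iterating: a(2)=87, a(3)=123, a(4)=384, a(5)=753, a(6)=1905, a(7)=4164, a(8)=9879, a(9)=22371, a(10)=52008; answer 52008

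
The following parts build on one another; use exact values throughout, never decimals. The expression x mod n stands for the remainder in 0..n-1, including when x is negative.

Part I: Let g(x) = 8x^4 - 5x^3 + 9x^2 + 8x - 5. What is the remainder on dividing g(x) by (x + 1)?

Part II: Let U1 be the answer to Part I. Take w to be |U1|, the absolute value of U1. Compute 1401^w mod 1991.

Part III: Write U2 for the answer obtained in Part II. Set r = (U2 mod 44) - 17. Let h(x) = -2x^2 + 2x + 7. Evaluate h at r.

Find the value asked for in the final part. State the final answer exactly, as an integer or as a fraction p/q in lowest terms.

Part I: remainder = value at the root: 8*(-1)^4 - 5*(-1)^3 + 9*(-1)^2 + 8*(-1)^1 - 5 = (8) + (5) + (9) + (-8) + (-5) = 9; answer 9
Part II: U1 = 9; w = 9; squarings mod 1991: 1401^1=1401, 1401^2=1666, 1401^4=102, 1401^8=449; 1401^9 = 1401^1 * 1401^8 = 1884 (mod 1991); answer 1884
Part III: U2 = 1884; r = 19; -2*(19)^2 + 2*(19)^1 + 7 = (-722) + (38) + (7) = -677; answer -677

-677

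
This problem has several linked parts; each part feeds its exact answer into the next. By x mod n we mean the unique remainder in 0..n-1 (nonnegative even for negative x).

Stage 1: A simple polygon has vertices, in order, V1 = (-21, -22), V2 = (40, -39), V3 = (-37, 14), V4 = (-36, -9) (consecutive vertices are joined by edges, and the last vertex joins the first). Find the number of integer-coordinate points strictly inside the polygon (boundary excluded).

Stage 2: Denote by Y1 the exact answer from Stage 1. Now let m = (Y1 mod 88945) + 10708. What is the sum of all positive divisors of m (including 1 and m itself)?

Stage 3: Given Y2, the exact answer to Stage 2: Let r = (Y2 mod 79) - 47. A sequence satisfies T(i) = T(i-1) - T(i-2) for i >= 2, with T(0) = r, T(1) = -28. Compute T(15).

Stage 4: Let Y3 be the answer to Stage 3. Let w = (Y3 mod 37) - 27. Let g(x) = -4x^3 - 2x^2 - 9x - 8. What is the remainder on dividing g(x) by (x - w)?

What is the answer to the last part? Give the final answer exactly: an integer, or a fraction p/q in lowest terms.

-603

Stage 1: cross terms: (-21*-39 - 40*-22)=1699, (40*14 - -37*-39)=-883, (-37*-9 - -36*14)=837, (-36*-22 - -21*-9)=603; twice the area = |2256| = 2256; area = 1128; boundary points = 1 + 1 + 1 + 1 = 4; strictly interior points = area - boundary/2 + 1 = 1127; answer 1127
Stage 2: Y1 = 1127; m = 11835; 11835 = 3^2 * 5 * 263; sigma = (1 + 3 + 9) * (1 + 5) * (1 + 263) = 13 * 6 * 264 = 20592; answer 20592
Stage 3: Y2 = 20592; r = 5; T(2) = 1*(-28) - 1*(5) = -33; iterating: T(2)=-33, T(3)=-5, T(4)=28, T(5)=33, T(6)=5, T(7)=-28, T(8)=-33, T(9)=-5, T(10)=28, T(11)=33, T(12)=5, T(13)=-28, T(14)=-33, T(15)=-5; answer -5
Stage 4: Y3 = -5; w = 5; remainder = value at the root: -4*(5)^3 - 2*(5)^2 - 9*(5)^1 - 8 = (-500) + (-50) + (-45) + (-8) = -603; answer -603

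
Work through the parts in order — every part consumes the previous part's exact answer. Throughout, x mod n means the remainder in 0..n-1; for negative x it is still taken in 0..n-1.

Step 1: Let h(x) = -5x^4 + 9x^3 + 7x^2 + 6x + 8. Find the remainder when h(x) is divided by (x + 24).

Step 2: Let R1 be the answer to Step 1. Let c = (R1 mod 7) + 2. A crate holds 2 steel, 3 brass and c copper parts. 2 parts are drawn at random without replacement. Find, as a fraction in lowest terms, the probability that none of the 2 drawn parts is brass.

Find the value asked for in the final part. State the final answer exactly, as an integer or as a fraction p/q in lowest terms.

2/7

Step 1: remainder = value at the root: -5*(-24)^4 + 9*(-24)^3 + 7*(-24)^2 + 6*(-24)^1 + 8 = (-1658880) + (-124416) + (4032) + (-144) + (8) = -1779400; answer -1779400
Step 2: R1 = -1779400; c = 2; total draws C(7,2) = 21; favorable C(4,2) = 6; P = 2/7; answer 2/7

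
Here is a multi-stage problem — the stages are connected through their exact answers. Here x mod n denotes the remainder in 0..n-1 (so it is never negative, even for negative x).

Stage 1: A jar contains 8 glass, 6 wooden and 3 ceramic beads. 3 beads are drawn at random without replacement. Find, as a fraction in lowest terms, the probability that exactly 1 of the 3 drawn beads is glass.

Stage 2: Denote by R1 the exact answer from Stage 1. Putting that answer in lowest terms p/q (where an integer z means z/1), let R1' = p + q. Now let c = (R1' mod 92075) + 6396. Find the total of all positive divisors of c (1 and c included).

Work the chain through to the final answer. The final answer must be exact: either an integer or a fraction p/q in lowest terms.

Stage 1: total draws C(17,3) = 680; favorable C(8,1)*C(9,2) = 288; P = 36/85; answer 36/85
Stage 2: R1 = 36/85; threaded value p + q = 121; c = 6517; 6517 = 7^3 * 19; sigma = (1 + 7 + 49 + 343) * (1 + 19) = 400 * 20 = 8000; answer 8000

8000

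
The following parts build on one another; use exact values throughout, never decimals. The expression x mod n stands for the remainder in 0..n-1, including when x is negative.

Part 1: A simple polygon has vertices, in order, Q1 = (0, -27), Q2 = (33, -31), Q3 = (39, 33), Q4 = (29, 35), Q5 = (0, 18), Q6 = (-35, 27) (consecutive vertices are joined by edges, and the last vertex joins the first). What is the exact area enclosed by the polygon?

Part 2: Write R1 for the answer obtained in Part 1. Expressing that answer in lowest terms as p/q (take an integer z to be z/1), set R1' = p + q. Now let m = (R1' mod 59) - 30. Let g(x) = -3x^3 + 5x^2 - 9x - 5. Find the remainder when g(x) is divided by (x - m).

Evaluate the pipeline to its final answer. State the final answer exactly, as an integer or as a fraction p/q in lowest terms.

9333

Part 1: cross terms: (0*-31 - 33*-27)=891, (33*33 - 39*-31)=2298, (39*35 - 29*33)=408, (29*18 - 0*35)=522, (0*27 - -35*18)=630, (-35*-27 - 0*27)=945; twice the area = |5694| = 5694; area = 2847; answer 2847
Part 2: R1 = 2847; threaded value p + q = 2848; m = -14; remainder = value at the root: -3*(-14)^3 + 5*(-14)^2 - 9*(-14)^1 - 5 = (8232) + (980) + (126) + (-5) = 9333; answer 9333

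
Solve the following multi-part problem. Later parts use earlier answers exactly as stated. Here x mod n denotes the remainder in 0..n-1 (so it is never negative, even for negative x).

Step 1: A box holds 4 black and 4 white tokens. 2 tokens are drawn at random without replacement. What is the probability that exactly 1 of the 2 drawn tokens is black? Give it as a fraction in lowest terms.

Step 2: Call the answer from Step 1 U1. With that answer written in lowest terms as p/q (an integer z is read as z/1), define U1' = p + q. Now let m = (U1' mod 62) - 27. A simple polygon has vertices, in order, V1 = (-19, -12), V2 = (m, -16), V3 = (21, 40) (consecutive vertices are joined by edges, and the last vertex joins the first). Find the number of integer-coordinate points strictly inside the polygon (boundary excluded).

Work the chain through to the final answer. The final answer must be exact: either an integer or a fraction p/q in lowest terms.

Step 1: total draws C(8,2) = 28; favorable C(4,1)*C(4,1) = 16; P = 4/7; answer 4/7
Step 2: U1 = 4/7; threaded value p + q = 11; m = -16; cross terms: (-19*-16 - -16*-12)=112, (-16*40 - 21*-16)=-304, (21*-12 - -19*40)=508; twice the area = |316| = 316; area = 158; boundary points = 1 + 1 + 4 = 6; strictly interior points = area - boundary/2 + 1 = 156; answer 156

156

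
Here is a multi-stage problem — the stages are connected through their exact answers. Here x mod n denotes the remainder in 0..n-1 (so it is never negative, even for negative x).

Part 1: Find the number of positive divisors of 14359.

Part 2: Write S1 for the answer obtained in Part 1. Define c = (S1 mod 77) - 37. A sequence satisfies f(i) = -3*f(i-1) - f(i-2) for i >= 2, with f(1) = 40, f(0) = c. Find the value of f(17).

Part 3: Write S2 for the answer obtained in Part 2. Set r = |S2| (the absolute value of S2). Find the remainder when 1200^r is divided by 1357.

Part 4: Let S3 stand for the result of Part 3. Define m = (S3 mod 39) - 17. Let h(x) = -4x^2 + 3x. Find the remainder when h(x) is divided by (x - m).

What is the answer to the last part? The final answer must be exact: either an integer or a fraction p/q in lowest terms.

Part 1: 14359 = 83 * 173; number of divisors = (1+1) * (1+1) = 4; answer 4
Part 2: S1 = 4; c = -33; f(2) = -3*(40) - 1*(-33) = -87; iterating: f(2)=-87, f(3)=221, f(4)=-576, f(5)=1507, f(6)=-3945, f(7)=10328, f(8)=-27039, f(9)=70789, f(10)=-185328, f(11)=485195, f(12)=-1270257, f(13)=3325576, f(14)=-8706471, f(15)=22793837, f(16)=-59675040, f(17)=156231283; answer 156231283
Part 3: S2 = 156231283; r = 156231283; squarings mod 1357: 1200^1=1200, 1200^2=223, 1200^4=877, 1200^8=1067, 1200^16=1323, 1200^32=1156, 1200^64=1048, 1200^128=491, 1200^256=892, 1200^512=462, 1200^1024=395, 1200^2048=1327, 1200^4096=900, 1200^8192=1228, 1200^16384=357, 1200^32768=1248, 1200^65536=1025, 1200^131072=307, 1200^262144=616, 1200^524288=853, 1200^1048576=257, 1200^2097152=913, 1200^4194304=371, 1200^8388608=584, 1200^16777216=449, 1200^33554432=765, 1200^67108864=358, 1200^134217728=606; 1200^156231283 = 1200^1 * 1200^2 * 1200^16 * 1200^32 * 1200^64 * 1200^512 * 1200^1024 * 1200^8192 * 1200^16384 * 1200^32768 * 1200^65536 * 1200^131072 * 1200^262144 * 1200^524288 * 1200^4194304 * 1200^16777216 * 1200^134217728 = 29 (mod 1357); answer 29
Part 4: S3 = 29; m = 12; remainder = value at the root: -4*(12)^2 + 3*(12)^1 = (-576) + (36) = -540; answer -540

-540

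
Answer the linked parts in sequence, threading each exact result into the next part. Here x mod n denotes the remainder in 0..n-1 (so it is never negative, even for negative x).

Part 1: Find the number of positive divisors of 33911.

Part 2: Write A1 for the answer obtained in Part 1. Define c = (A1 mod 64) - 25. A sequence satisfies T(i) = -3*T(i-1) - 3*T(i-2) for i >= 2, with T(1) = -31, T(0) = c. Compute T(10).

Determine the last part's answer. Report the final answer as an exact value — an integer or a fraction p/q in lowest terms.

-18711

Part 1: 33911 is prime, so its only divisors are 1 and 33911; count = 2; answer 2
Part 2: A1 = 2; c = -23; T(2) = -3*(-31) - 3*(-23) = 162; iterating: T(2)=162, T(3)=-393, T(4)=693, T(5)=-900, T(6)=621, T(7)=837, T(8)=-4374, T(9)=10611, T(10)=-18711; answer -18711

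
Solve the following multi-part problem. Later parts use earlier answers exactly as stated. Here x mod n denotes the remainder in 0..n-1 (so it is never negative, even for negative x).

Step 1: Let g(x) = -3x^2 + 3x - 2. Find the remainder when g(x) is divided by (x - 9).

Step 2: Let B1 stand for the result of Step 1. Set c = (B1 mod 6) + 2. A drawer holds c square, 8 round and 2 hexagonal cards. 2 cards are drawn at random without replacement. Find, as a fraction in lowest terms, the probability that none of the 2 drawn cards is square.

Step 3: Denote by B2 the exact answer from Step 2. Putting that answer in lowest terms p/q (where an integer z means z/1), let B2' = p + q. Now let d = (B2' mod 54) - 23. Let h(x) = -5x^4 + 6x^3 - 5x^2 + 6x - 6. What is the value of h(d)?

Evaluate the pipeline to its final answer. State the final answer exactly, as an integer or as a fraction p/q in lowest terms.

Step 1: remainder = value at the root: -3*(9)^2 + 3*(9)^1 - 2 = (-243) + (27) + (-2) = -218; answer -218
Step 2: B1 = -218; c = 6; total draws C(16,2) = 120; favorable C(10,2) = 45; P = 3/8; answer 3/8
Step 3: B2 = 3/8; threaded value p + q = 11; d = -12; -5*(-12)^4 + 6*(-12)^3 - 5*(-12)^2 + 6*(-12)^1 - 6 = (-103680) + (-10368) + (-720) + (-72) + (-6) = -114846; answer -114846

-114846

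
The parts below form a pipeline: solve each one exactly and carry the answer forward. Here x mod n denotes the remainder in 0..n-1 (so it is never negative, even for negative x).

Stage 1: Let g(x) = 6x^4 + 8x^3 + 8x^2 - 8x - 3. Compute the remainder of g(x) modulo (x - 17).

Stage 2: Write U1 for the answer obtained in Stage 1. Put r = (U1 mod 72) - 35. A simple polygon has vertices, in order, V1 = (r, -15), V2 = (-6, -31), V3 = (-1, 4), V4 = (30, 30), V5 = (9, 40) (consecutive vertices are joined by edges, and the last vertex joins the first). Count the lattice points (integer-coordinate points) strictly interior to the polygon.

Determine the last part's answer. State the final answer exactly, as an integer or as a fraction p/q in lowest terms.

Stage 1: remainder = value at the root: 6*(17)^4 + 8*(17)^3 + 8*(17)^2 - 8*(17)^1 - 3 = (501126) + (39304) + (2312) + (-136) + (-3) = 542603; answer 542603
Stage 2: U1 = 542603; r = -24; cross terms: (-24*-31 - -6*-15)=654, (-6*4 - -1*-31)=-55, (-1*30 - 30*4)=-150, (30*40 - 9*30)=930, (9*-15 - -24*40)=825; twice the area = |2204| = 2204; area = 1102; boundary points = 2 + 5 + 1 + 1 + 11 = 20; strictly interior points = area - boundary/2 + 1 = 1093; answer 1093

1093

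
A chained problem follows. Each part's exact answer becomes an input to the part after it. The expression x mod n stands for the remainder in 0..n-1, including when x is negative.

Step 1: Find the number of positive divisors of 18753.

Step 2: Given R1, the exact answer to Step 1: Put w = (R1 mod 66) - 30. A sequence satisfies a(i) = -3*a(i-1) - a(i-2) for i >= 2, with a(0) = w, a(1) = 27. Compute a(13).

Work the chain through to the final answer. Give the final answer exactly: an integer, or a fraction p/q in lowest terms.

2628459

Step 1: 18753 = 3 * 7 * 19 * 47; number of divisors = (1+1) * (1+1) * (1+1) * (1+1) = 16; answer 16
Step 2: R1 = 16; w = -14; a(2) = -3*(27) - 1*(-14) = -67; iterating: a(2)=-67, a(3)=174, a(4)=-455, a(5)=1191, a(6)=-3118, a(7)=8163, a(8)=-21371, a(9)=55950, a(10)=-146479, a(11)=383487, a(12)=-1003982, a(13)=2628459; answer 2628459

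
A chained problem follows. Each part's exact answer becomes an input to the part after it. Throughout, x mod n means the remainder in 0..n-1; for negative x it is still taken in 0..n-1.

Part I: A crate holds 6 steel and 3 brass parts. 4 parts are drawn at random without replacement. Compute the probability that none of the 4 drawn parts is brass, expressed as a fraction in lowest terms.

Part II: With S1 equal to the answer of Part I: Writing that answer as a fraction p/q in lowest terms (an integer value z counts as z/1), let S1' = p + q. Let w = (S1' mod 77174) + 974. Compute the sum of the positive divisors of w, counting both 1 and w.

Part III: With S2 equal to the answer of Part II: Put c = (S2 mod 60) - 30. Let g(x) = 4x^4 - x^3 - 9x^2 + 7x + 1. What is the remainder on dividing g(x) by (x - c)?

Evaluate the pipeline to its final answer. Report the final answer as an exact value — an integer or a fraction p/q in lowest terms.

2473325

Part I: total draws C(9,4) = 126; favorable C(6,4) = 15; P = 5/42; answer 5/42
Part II: S1 = 5/42; threaded value p + q = 47; w = 1021; 1021 is prime, so its only divisors are 1 and 1021; sigma = 1 + 1021 = 1022; answer 1022
Part III: S2 = 1022; c = -28; remainder = value at the root: 4*(-28)^4 - 1*(-28)^3 - 9*(-28)^2 + 7*(-28)^1 + 1 = (2458624) + (21952) + (-7056) + (-196) + (1) = 2473325; answer 2473325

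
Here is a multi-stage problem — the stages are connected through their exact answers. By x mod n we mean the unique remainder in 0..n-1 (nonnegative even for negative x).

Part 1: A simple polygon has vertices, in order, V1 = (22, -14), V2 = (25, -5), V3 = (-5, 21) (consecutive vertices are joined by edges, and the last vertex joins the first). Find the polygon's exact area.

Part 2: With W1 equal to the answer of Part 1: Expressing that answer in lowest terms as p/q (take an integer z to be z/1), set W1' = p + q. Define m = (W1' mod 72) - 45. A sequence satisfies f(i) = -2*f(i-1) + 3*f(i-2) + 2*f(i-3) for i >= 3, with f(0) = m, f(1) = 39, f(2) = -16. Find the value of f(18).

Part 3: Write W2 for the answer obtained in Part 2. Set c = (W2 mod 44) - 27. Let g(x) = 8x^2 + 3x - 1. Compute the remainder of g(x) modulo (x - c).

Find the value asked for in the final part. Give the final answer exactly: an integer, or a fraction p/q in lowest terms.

10

Part 1: cross terms: (22*-5 - 25*-14)=240, (25*21 - -5*-5)=500, (-5*-14 - 22*21)=-392; twice the area = |348| = 348; area = 174; answer 174
Part 2: W1 = 174; threaded value p + q = 175; m = -14; f(3) = -2*(-16) + 3*(39) + 2*(-14) = 121; iterating: f(3)=121, f(4)=-212, f(5)=755, f(6)=-1904, f(7)=5649, f(8)=-15500, f(9)=44139, f(10)=-123480, f(11)=348377, f(12)=-978916, f(13)=2756003, f(14)=-7752000, f(15)=21814177, f(16)=-61372348, f(17)=172683227, f(18)=-485855144; answer -485855144
Part 3: W2 = -485855144; c = 1; remainder = value at the root: 8*(1)^2 + 3*(1)^1 - 1 = (8) + (3) + (-1) = 10; answer 10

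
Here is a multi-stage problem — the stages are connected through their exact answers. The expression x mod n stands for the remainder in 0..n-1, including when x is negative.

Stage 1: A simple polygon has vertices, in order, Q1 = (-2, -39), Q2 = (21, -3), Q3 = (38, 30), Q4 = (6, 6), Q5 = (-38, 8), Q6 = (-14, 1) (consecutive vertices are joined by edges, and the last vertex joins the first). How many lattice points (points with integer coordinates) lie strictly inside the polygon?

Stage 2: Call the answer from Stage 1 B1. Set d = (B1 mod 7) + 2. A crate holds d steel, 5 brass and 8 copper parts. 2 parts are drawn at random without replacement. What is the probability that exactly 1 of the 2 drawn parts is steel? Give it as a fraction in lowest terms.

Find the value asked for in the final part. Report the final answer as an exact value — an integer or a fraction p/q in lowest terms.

26/57

Stage 1: cross terms: (-2*-3 - 21*-39)=825, (21*30 - 38*-3)=744, (38*6 - 6*30)=48, (6*8 - -38*6)=276, (-38*1 - -14*8)=74, (-14*-39 - -2*1)=548; twice the area = |2515| = 2515; area = 2515/2; boundary points = 1 + 1 + 8 + 2 + 1 + 4 = 17; strictly interior points = area - boundary/2 + 1 = 1250; answer 1250
Stage 2: B1 = 1250; d = 6; total draws C(19,2) = 171; favorable C(6,1)*C(13,1) = 78; P = 26/57; answer 26/57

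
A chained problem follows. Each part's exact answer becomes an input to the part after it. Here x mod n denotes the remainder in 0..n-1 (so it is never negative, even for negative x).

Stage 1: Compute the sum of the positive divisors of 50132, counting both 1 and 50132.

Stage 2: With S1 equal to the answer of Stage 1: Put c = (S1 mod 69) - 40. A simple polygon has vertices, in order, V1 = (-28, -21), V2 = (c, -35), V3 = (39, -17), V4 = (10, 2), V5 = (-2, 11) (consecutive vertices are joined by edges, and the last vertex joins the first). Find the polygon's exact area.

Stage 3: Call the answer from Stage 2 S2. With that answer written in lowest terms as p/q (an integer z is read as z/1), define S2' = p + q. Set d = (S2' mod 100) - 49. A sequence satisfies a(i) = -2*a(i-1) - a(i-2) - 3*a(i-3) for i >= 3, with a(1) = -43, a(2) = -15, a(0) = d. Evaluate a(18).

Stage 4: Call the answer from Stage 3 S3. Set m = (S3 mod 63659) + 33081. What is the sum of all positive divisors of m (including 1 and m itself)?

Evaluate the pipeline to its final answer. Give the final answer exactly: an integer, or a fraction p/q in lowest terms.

Stage 1: 50132 = 2^2 * 83 * 151; sigma = (1 + 2 + 4) * (1 + 83) * (1 + 151) = 7 * 84 * 152 = 89376; answer 89376
Stage 2: S1 = 89376; c = -19; cross terms: (-28*-35 - -19*-21)=581, (-19*-17 - 39*-35)=1688, (39*2 - 10*-17)=248, (10*11 - -2*2)=114, (-2*-21 - -28*11)=350; twice the area = |2981| = 2981; area = 2981/2; answer 2981/2
Stage 3: S2 = 2981/2; threaded value p + q = 2983; d = 34; a(3) = -2*(-15) - 1*(-43) - 3*(34) = -29; iterating: a(3)=-29, a(4)=202, a(5)=-330, a(6)=545, a(7)=-1366, a(8)=3177, a(9)=-6623, a(10)=14167, a(11)=-31242, a(12)=68186, a(13)=-147631, a(14)=320802, a(15)=-698531, a(16)=1519153, a(17)=-3302181, a(18)=7180802; answer 7180802
Stage 4: S3 = 7180802; m = 84075; 84075 = 3 * 5^2 * 19 * 59; sigma = (1 + 3) * (1 + 5 + 25) * (1 + 19) * (1 + 59) = 4 * 31 * 20 * 60 = 148800; answer 148800

148800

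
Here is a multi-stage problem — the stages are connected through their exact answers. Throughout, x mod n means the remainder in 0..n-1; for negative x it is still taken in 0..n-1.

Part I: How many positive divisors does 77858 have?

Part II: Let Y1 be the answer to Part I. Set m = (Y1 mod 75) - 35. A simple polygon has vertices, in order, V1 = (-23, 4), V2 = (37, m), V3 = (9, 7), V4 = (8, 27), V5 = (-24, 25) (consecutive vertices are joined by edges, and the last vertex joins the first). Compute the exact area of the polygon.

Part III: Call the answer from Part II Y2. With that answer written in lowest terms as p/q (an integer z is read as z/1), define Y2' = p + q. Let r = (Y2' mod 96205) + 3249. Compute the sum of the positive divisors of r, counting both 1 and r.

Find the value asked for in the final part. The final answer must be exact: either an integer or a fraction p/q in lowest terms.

14112

Part I: 77858 = 2 * 11 * 3539; number of divisors = (1+1) * (1+1) * (1+1) = 8; answer 8
Part II: Y1 = 8; m = -27; cross terms: (-23*-27 - 37*4)=473, (37*7 - 9*-27)=502, (9*27 - 8*7)=187, (8*25 - -24*27)=848, (-24*4 - -23*25)=479; twice the area = |2489| = 2489; area = 2489/2; answer 2489/2
Part III: Y2 = 2489/2; threaded value p + q = 2491; r = 5740; 5740 = 2^2 * 5 * 7 * 41; sigma = (1 + 2 + 4) * (1 + 5) * (1 + 7) * (1 + 41) = 7 * 6 * 8 * 42 = 14112; answer 14112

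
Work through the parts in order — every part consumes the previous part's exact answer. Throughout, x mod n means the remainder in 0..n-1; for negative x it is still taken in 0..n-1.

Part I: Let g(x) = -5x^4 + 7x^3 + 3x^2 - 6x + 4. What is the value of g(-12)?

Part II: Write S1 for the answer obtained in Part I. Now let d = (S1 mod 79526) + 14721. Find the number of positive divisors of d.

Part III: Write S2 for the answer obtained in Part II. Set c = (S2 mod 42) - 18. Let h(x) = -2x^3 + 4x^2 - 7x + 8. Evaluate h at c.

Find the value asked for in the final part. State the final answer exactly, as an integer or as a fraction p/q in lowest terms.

6378

Part I: -5*(-12)^4 + 7*(-12)^3 + 3*(-12)^2 - 6*(-12)^1 + 4 = (-103680) + (-12096) + (432) + (72) + (4) = -115268; answer -115268
Part II: S1 = -115268; d = 58505; 58505 = 5 * 11701; number of divisors = (1+1) * (1+1) = 4; answer 4
Part III: S2 = 4; c = -14; -2*(-14)^3 + 4*(-14)^2 - 7*(-14)^1 + 8 = (5488) + (784) + (98) + (8) = 6378; answer 6378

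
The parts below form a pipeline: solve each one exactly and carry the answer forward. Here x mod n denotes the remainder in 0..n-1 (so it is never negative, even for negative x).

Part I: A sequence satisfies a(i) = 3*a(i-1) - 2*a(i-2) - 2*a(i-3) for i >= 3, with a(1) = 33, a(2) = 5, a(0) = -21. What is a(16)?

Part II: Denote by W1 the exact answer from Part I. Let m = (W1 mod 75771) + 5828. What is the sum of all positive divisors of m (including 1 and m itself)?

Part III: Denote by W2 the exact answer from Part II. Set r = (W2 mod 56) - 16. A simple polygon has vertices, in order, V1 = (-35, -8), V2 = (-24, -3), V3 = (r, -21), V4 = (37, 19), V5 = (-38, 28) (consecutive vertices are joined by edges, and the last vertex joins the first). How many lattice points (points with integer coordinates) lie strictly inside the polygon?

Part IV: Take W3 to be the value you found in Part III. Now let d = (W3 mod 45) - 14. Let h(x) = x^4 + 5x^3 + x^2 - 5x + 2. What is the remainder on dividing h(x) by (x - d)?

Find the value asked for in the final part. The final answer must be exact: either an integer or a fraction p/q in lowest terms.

Part I: a(3) = 3*(5) - 2*(33) - 2*(-21) = -9; iterating: a(3)=-9, a(4)=-103, a(5)=-301, a(6)=-679, a(7)=-1229, a(8)=-1727, a(9)=-1365, a(10)=1817, a(11)=11635, a(12)=34001, a(13)=75099, a(14)=134025, a(15)=183875, a(16)=133377; answer 133377
Part II: W1 = 133377; m = 63434; 63434 = 2 * 7 * 23 * 197; sigma = (1 + 2) * (1 + 7) * (1 + 23) * (1 + 197) = 3 * 8 * 24 * 198 = 114048; answer 114048
Part III: W2 = 114048; r = 16; cross terms: (-35*-3 - -24*-8)=-87, (-24*-21 - 16*-3)=552, (16*19 - 37*-21)=1081, (37*28 - -38*19)=1758, (-38*-8 - -35*28)=1284; twice the area = |4588| = 4588; area = 2294; boundary points = 1 + 2 + 1 + 3 + 3 = 10; strictly interior points = area - boundary/2 + 1 = 2290; answer 2290
Part IV: W3 = 2290; d = 26; remainder = value at the root: 1*(26)^4 + 5*(26)^3 + 1*(26)^2 - 5*(26)^1 + 2 = (456976) + (87880) + (676) + (-130) + (2) = 545404; answer 545404

545404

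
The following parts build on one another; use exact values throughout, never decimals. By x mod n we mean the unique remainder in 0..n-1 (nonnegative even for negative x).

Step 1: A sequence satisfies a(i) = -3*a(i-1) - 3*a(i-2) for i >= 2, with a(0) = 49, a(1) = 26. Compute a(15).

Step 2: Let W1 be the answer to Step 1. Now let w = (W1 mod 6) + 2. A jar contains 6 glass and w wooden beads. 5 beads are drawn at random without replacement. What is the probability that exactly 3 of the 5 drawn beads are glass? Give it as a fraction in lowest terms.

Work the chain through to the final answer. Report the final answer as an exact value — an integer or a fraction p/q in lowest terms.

100/231

Step 1: a(2) = -3*(26) - 3*(49) = -225; iterating: a(2)=-225, a(3)=597, a(4)=-1116, a(5)=1557, a(6)=-1323, a(7)=-702, a(8)=6075, a(9)=-16119, a(10)=30132, a(11)=-42039, a(12)=35721, a(13)=18954, a(14)=-164025, a(15)=435213; answer 435213
Step 2: W1 = 435213; w = 5; total draws C(11,5) = 462; favorable C(6,3)*C(5,2) = 200; P = 100/231; answer 100/231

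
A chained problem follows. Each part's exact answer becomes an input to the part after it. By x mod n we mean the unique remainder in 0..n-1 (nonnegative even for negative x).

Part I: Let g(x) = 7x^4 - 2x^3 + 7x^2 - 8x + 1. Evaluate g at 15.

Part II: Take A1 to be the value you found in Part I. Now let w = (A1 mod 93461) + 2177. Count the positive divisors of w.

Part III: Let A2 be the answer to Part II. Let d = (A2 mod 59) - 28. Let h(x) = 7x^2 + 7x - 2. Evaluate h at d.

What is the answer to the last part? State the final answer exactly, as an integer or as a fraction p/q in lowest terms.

1090

Part I: 7*(15)^4 - 2*(15)^3 + 7*(15)^2 - 8*(15)^1 + 1 = (354375) + (-6750) + (1575) + (-120) + (1) = 349081; answer 349081
Part II: A1 = 349081; w = 70875; 70875 = 3^4 * 5^3 * 7; number of divisors = (4+1) * (3+1) * (1+1) = 40; answer 40
Part III: A2 = 40; d = 12; 7*(12)^2 + 7*(12)^1 - 2 = (1008) + (84) + (-2) = 1090; answer 1090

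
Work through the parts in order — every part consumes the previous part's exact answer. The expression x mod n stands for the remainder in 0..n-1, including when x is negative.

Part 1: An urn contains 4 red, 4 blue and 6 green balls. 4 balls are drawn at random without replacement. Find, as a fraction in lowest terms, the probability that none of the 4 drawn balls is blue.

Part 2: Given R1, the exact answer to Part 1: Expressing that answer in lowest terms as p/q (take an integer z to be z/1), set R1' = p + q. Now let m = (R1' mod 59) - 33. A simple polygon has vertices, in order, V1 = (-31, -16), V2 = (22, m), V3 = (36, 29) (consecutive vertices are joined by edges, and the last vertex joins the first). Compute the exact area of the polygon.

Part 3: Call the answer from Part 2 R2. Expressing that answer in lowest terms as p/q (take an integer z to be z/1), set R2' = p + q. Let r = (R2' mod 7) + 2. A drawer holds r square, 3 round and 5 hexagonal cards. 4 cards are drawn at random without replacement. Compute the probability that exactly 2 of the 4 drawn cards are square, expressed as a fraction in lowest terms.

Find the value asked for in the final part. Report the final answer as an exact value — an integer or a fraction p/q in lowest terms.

56/165

Part 1: total draws C(14,4) = 1001; favorable C(10,4) = 210; P = 30/143; answer 30/143
Part 2: R1 = 30/143; threaded value p + q = 173; m = 22; cross terms: (-31*22 - 22*-16)=-330, (22*29 - 36*22)=-154, (36*-16 - -31*29)=323; twice the area = |-161| = 161; area = 161/2; answer 161/2
Part 3: R2 = 161/2; threaded value p + q = 163; r = 4; total draws C(12,4) = 495; favorable C(4,2)*C(8,2) = 168; P = 56/165; answer 56/165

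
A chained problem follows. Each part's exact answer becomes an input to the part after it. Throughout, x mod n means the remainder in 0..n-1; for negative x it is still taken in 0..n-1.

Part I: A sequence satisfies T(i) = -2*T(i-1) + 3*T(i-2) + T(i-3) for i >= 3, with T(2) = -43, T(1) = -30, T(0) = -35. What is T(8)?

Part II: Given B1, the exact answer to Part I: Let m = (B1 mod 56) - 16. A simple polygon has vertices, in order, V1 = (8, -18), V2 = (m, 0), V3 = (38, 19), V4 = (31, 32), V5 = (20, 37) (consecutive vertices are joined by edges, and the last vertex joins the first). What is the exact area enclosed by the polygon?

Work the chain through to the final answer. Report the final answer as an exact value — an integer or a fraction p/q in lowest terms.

Part I: T(3) = -2*(-43) + 3*(-30) + 1*(-35) = -39; iterating: T(3)=-39, T(4)=-81, T(5)=2, T(6)=-286, T(7)=497, T(8)=-1850; answer -1850
Part II: B1 = -1850; m = 38; cross terms: (8*0 - 38*-18)=684, (38*19 - 38*0)=722, (38*32 - 31*19)=627, (31*37 - 20*32)=507, (20*-18 - 8*37)=-656; twice the area = |1884| = 1884; area = 942; answer 942

942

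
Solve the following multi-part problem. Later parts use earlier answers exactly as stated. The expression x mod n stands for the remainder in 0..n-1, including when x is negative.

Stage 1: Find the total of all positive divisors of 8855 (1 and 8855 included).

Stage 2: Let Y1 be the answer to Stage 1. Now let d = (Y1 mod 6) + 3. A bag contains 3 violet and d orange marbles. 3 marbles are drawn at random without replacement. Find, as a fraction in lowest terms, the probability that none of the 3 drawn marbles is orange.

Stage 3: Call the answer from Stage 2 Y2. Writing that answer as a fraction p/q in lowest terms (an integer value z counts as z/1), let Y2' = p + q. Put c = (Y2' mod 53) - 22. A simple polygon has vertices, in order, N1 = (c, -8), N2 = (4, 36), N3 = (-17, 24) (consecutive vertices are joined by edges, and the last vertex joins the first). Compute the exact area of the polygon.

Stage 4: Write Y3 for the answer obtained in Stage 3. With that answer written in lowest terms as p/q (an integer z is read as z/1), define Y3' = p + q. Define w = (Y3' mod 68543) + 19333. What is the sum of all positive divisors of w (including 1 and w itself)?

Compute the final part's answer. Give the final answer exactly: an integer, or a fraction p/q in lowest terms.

29652

Stage 1: 8855 = 5 * 7 * 11 * 23; sigma = (1 + 5) * (1 + 7) * (1 + 11) * (1 + 23) = 6 * 8 * 12 * 24 = 13824; answer 13824
Stage 2: Y1 = 13824; d = 3; total draws C(6,3) = 20; favorable C(3,3) = 1; P = 1/20; answer 1/20
Stage 3: Y2 = 1/20; threaded value p + q = 21; c = -1; cross terms: (-1*36 - 4*-8)=-4, (4*24 - -17*36)=708, (-17*-8 - -1*24)=160; twice the area = |864| = 864; area = 432; answer 432
Stage 4: Y3 = 432; threaded value p + q = 433; w = 19766; 19766 = 2 * 9883; sigma = (1 + 2) * (1 + 9883) = 3 * 9884 = 29652; answer 29652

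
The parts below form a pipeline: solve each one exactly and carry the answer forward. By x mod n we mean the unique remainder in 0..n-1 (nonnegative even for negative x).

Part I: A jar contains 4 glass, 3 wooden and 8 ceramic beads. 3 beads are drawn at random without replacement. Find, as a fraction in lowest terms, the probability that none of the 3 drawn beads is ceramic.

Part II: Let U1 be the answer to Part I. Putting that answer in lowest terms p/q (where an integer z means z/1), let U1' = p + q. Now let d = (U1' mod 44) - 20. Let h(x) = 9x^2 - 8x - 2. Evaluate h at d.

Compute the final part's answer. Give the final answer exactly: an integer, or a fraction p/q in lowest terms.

Part I: total draws C(15,3) = 455; favorable C(7,3) = 35; P = 1/13; answer 1/13
Part II: U1 = 1/13; threaded value p + q = 14; d = -6; 9*(-6)^2 - 8*(-6)^1 - 2 = (324) + (48) + (-2) = 370; answer 370

370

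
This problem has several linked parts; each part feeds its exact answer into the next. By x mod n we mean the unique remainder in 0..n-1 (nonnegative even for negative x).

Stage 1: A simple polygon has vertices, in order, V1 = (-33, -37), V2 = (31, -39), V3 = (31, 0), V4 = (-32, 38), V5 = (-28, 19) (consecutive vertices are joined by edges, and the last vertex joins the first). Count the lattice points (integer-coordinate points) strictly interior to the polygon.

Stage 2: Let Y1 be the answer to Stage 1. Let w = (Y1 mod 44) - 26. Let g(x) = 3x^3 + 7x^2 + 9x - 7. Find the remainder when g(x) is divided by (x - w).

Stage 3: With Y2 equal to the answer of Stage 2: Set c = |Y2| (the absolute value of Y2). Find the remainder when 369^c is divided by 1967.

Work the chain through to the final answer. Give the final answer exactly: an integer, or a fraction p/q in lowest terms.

Stage 1: cross terms: (-33*-39 - 31*-37)=2434, (31*0 - 31*-39)=1209, (31*38 - -32*0)=1178, (-32*19 - -28*38)=456, (-28*-37 - -33*19)=1663; twice the area = |6940| = 6940; area = 3470; boundary points = 2 + 39 + 1 + 1 + 1 = 44; strictly interior points = area - boundary/2 + 1 = 3449; answer 3449
Stage 2: Y1 = 3449; w = -9; remainder = value at the root: 3*(-9)^3 + 7*(-9)^2 + 9*(-9)^1 - 7 = (-2187) + (567) + (-81) + (-7) = -1708; answer -1708
Stage 3: Y2 = -1708; c = 1708; squarings mod 1967: 369^1=369, 369^2=438, 369^4=1045, 369^8=340, 369^16=1514, 369^32=641, 369^64=1745, 369^128=109, 369^256=79, 369^512=340, 369^1024=1514; 369^1708 = 369^4 * 369^8 * 369^32 * 369^128 * 369^512 * 369^1024 = 842 (mod 1967); answer 842

842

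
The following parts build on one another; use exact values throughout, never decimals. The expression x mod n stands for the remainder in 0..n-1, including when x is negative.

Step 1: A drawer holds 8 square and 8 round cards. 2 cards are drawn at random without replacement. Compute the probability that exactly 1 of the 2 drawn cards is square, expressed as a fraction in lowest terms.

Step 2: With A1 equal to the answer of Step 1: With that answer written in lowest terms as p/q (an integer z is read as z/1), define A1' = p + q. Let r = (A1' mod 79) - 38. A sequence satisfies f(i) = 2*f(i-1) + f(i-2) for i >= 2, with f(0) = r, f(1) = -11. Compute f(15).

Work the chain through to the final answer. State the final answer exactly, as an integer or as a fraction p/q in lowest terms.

-3357005

Step 1: total draws C(16,2) = 120; favorable C(8,1)*C(8,1) = 64; P = 8/15; answer 8/15
Step 2: A1 = 8/15; threaded value p + q = 23; r = -15; f(2) = 2*(-11) + 1*(-15) = -37; iterating: f(2)=-37, f(3)=-85, f(4)=-207, f(5)=-499, f(6)=-1205, f(7)=-2909, f(8)=-7023, f(9)=-16955, f(10)=-40933, f(11)=-98821, f(12)=-238575, f(13)=-575971, f(14)=-1390517, f(15)=-3357005; answer -3357005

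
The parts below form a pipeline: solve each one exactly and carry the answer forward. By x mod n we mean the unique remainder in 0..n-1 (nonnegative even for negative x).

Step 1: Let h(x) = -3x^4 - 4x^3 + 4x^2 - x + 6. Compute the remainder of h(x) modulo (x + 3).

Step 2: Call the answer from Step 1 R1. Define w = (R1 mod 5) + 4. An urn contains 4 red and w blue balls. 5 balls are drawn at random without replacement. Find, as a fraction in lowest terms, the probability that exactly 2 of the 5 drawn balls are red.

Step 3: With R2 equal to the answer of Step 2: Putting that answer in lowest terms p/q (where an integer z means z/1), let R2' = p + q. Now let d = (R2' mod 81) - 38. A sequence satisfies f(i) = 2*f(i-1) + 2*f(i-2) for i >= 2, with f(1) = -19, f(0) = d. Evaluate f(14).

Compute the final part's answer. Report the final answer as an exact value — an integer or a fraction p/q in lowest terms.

Step 1: remainder = value at the root: -3*(-3)^4 - 4*(-3)^3 + 4*(-3)^2 - 1*(-3)^1 + 6 = (-243) + (108) + (36) + (3) + (6) = -90; answer -90
Step 2: R1 = -90; w = 4; total draws C(8,5) = 56; favorable C(4,2)*C(4,3) = 24; P = 3/7; answer 3/7
Step 3: R2 = 3/7; threaded value p + q = 10; d = -28; f(2) = 2*(-19) + 2*(-28) = -94; iterating: f(2)=-94, f(3)=-226, f(4)=-640, f(5)=-1732, f(6)=-4744, f(7)=-12952, f(8)=-35392, f(9)=-96688, f(10)=-264160, f(11)=-721696, f(12)=-1971712, f(13)=-5386816, f(14)=-14717056; answer -14717056

-14717056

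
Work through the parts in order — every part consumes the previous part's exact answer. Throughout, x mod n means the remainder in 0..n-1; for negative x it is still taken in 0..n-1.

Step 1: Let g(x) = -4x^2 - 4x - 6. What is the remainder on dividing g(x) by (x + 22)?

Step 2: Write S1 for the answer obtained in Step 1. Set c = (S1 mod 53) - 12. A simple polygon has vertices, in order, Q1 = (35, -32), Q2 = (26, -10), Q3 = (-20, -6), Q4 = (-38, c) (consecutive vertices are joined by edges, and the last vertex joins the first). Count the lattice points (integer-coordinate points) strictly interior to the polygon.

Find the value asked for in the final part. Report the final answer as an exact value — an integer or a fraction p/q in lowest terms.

858

Step 1: remainder = value at the root: -4*(-22)^2 - 4*(-22)^1 - 6 = (-1936) + (88) + (-6) = -1854; answer -1854
Step 2: S1 = -1854; c = -11; cross terms: (35*-10 - 26*-32)=482, (26*-6 - -20*-10)=-356, (-20*-11 - -38*-6)=-8, (-38*-32 - 35*-11)=1601; twice the area = |1719| = 1719; area = 1719/2; boundary points = 1 + 2 + 1 + 1 = 5; strictly interior points = area - boundary/2 + 1 = 858; answer 858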